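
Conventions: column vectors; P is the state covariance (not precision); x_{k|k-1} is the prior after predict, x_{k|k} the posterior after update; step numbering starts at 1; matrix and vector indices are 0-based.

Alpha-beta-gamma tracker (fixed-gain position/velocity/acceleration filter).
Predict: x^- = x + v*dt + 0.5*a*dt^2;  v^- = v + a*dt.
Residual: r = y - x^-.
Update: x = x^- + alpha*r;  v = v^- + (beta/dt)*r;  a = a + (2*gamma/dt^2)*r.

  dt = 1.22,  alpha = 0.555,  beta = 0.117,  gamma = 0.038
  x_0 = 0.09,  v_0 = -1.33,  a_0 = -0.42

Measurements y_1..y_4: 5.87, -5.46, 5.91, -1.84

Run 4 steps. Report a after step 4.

a_post = 0.1119

step 1: x_pred=-1.8452  r=7.7152  x^+=2.4368  v^+=-1.1025  a^+=-0.0261
step 2: x_pred=1.0723  r=-6.5323  x^+=-2.5531  v^+=-1.7607  a^+=-0.3596
step 3: x_pred=-4.9688  r=10.8788  x^+=1.0689  v^+=-1.1562  a^+=0.1959
step 4: x_pred=-0.1958  r=-1.6442  x^+=-1.1083  v^+=-1.0749  a^+=0.1119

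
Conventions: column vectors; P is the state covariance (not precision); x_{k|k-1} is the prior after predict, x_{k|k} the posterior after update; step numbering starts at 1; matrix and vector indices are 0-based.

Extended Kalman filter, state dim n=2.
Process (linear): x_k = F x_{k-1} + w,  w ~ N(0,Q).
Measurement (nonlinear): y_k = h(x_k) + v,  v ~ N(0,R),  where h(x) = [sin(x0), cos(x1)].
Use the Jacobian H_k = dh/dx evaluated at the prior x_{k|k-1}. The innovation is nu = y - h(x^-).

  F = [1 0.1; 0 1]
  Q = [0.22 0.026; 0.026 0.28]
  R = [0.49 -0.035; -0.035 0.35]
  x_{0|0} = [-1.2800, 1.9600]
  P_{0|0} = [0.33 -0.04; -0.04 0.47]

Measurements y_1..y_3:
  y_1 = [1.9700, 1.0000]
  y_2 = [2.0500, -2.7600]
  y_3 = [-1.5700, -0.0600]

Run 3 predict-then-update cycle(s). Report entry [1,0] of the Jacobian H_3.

H_jac[1,0] = 0.0000

step 1: x^-=[-1.0840, 1.9600]  P^-=[0.5467 0.0330; 0.0330 0.7500]  H_jac=[0.4678 0.0000; 0.0000 -0.9252]  S=[0.6096 -0.0493; -0.0493 0.9920]  K=[0.4187 -0.0100; -0.0314 -0.7011]  nu=[2.8538, 1.3795]  x^+=[0.0971, 0.9035]  P^+=[0.4393 0.0196; 0.0196 0.2640]
step 2: x^-=[0.1875, 0.9035]  P^-=[0.6659 0.0720; 0.0720 0.5440]  H_jac=[0.9825 0.0000; 0.0000 -0.7855]  S=[1.1327 -0.0906; -0.0906 0.6856]  K=[0.5770 -0.0063; 0.0128 -0.6215]  nu=[1.8636, -3.3789]  x^+=[1.2841, 3.0274]  P^+=[0.2880 0.0285; 0.0285 0.2775]
step 3: x^-=[1.5868, 3.0274]  P^-=[0.5165 0.0823; 0.0823 0.5575]  H_jac=[-0.0160 0.0000; 0.0000 -0.1140]  S=[0.4901 -0.0349; -0.0349 0.3572]  K=[-0.0189 -0.0281; -0.0154 -0.1794]  nu=[-2.5699, 0.9335]  x^+=[1.6090, 2.8996]  P^+=[0.5161 0.0805; 0.0805 0.5461]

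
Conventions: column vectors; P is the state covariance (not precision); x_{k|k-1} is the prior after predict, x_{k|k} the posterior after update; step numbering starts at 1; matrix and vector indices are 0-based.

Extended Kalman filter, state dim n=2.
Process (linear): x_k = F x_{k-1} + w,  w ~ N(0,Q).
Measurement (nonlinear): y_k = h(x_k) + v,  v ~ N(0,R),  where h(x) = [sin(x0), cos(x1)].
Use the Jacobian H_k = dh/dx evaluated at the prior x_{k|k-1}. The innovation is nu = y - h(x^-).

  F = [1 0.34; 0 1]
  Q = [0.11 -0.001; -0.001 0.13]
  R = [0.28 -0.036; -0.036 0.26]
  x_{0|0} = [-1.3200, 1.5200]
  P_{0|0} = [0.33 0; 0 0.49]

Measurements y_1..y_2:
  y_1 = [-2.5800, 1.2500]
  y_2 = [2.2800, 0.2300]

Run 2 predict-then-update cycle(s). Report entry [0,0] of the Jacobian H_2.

step 1: x^-=[-0.8032, 1.5200]  P^-=[0.4966 0.1656; 0.1656 0.6200]  H_jac=[0.6944 0.0000; 0.0000 -0.9987]  S=[0.5195 -0.1508; -0.1508 0.8784]  K=[0.6412 -0.0782; 0.0175 -0.7019]  nu=[-1.8604, 1.1992]  x^+=[-2.0898, 0.6456]  P^+=[0.2626 0.0435; 0.0435 0.1834]
step 2: x^-=[-1.8703, 0.6456]  P^-=[0.4233 0.1048; 0.1048 0.3134]  H_jac=[-0.2950 0.0000; 0.0000 -0.6017]  S=[0.3169 -0.0174; -0.0174 0.3734]  K=[-0.4045 -0.1877; -0.1256 -0.5107]  nu=[3.2355, -0.5687]  x^+=[-3.0723, 0.5296]  P^+=[0.3610 0.0569; 0.0569 0.2132]

H_jac[0,0] = -0.2950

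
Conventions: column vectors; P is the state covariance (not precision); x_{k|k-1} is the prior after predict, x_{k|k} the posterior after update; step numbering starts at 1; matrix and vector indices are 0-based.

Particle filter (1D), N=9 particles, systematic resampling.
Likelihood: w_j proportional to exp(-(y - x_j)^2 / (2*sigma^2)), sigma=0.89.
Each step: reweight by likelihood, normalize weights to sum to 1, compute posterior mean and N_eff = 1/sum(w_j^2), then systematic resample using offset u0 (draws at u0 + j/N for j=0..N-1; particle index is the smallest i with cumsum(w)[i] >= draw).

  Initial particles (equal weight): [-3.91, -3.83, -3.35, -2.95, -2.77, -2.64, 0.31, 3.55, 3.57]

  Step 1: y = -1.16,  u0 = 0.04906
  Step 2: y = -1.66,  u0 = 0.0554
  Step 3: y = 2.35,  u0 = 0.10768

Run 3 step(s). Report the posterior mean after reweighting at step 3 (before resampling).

step 1: w=[0.0094, 0.0123, 0.0537, 0.1468, 0.2160, 0.2783, 0.2835, 0.0000, 0.0000]  mean=-1.9418  Neff=4.3638  idx=[2, 3, 4, 4, 5, 5, 5, 6, 6]
step 2: w=[0.0508, 0.1079, 0.1417, 0.1417, 0.1682, 0.1682, 0.1682, 0.0266, 0.0266]  mean=-2.5893  Neff=7.1081  idx=[1, 2, 2, 3, 4, 5, 5, 6, 6]
step 3: w=[0.0207, 0.0677, 0.0677, 0.0677, 0.1552, 0.1552, 0.1552, 0.1552, 0.1552]  mean=-2.6728  Neff=7.4260  idx=[2, 3, 4, 5, 6, 6, 7, 8, 8]

post_mean = -2.6728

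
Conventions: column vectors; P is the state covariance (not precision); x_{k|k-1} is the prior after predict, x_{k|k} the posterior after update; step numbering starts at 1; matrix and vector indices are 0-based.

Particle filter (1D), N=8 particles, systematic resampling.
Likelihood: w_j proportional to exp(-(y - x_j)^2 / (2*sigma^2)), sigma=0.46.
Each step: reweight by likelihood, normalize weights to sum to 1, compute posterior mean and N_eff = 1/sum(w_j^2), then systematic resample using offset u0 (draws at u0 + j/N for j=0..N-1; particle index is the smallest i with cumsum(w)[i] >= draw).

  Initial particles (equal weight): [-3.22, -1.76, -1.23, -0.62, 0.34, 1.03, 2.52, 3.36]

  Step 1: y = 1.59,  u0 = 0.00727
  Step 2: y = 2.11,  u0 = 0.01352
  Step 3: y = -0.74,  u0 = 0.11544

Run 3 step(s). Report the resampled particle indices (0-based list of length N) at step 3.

resampled_idx = [0, 0, 1, 1, 1, 2, 2, 2]

step 1: w=[0.0000, 0.0000, 0.0000, 0.0000, 0.0394, 0.7545, 0.2051, 0.0010]  mean=1.3106  Neff=1.6316  idx=[4, 5, 5, 5, 5, 5, 5, 6]
step 2: w=[0.0006, 0.0603, 0.0603, 0.0603, 0.0603, 0.0603, 0.0603, 0.6377]  mean=1.9798  Neff=2.3336  idx=[1, 3, 5, 7, 7, 7, 7, 7]
step 3: w=[0.3333, 0.3333, 0.3333, 0.0000, 0.0000, 0.0000, 0.0000, 0.0000]  mean=1.0300  Neff=3.0000  idx=[0, 0, 1, 1, 1, 2, 2, 2]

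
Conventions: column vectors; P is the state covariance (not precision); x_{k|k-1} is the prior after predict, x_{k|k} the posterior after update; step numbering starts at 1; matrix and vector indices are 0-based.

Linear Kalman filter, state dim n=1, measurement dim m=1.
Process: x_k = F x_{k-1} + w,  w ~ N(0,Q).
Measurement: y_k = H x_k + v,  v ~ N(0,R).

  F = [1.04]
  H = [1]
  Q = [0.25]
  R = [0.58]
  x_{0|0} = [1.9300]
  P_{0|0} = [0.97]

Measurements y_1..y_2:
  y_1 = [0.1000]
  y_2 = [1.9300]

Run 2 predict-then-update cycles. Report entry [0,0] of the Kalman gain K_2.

step 1: x^-=[2.0072]  P^-=[1.2992]  S=[1.8792]  K=[0.6914]  nu=[-1.9072]  x^+=[0.6887]  P^+=[0.4010]
step 2: x^-=[0.7162]  P^-=[0.6837]  S=[1.2637]  K=[0.5410]  nu=[1.2138]  x^+=[1.3729]  P^+=[0.3138]

K[0,0] = 0.5410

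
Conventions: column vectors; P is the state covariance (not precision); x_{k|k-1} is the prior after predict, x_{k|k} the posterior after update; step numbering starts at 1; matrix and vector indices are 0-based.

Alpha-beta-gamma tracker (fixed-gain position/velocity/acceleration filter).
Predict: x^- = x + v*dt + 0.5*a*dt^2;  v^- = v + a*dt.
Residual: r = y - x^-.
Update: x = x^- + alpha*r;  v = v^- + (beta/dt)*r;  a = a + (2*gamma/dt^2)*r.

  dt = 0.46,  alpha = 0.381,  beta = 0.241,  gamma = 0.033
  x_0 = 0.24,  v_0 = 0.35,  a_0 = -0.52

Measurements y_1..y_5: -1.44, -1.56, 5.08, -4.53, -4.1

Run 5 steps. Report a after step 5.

a_post = -1.7481

step 1: x_pred=0.3460  r=-1.7860  x^+=-0.3345  v^+=-0.8249  a^+=-1.0771
step 2: x_pred=-0.8279  r=-0.7321  x^+=-1.1068  v^+=-1.7039  a^+=-1.3054
step 3: x_pred=-2.0287  r=7.1087  x^+=0.6797  v^+=1.4200  a^+=0.9119
step 4: x_pred=1.4293  r=-5.9593  x^+=-0.8412  v^+=-1.2828  a^+=-0.9469
step 5: x_pred=-1.5314  r=-2.5686  x^+=-2.5101  v^+=-3.0641  a^+=-1.7481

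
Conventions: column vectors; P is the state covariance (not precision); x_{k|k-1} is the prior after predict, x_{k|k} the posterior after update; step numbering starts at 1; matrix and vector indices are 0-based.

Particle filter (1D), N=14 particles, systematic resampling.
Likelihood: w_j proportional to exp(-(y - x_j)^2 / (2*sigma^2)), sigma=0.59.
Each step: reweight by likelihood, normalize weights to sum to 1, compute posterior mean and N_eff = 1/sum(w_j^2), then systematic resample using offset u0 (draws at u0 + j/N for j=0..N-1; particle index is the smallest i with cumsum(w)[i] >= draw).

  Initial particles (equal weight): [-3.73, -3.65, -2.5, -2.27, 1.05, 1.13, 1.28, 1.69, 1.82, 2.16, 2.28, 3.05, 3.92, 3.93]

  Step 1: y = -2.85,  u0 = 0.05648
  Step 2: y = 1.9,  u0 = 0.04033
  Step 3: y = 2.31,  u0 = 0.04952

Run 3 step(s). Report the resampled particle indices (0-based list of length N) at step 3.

resampled_idx = [1, 2, 3, 4, 5, 6, 7, 8, 9, 9, 10, 11, 12, 13]

step 1: w=[0.1506, 0.1827, 0.3842, 0.2825, 0.0000, 0.0000, 0.0000, 0.0000, 0.0000, 0.0000, 0.0000, 0.0000, 0.0000, 0.0000]  mean=-2.8304  Neff=3.5277  idx=[0, 0, 1, 1, 2, 2, 2, 2, 2, 2, 3, 3, 3, 3]
step 2: w=[0.0000, 0.0000, 0.0000, 0.0000, 0.0135, 0.0135, 0.0135, 0.0135, 0.0135, 0.0135, 0.2297, 0.2297, 0.2297, 0.2297]  mean=-2.2887  Neff=4.7140  idx=[6, 10, 10, 10, 11, 11, 11, 11, 12, 12, 12, 13, 13, 13]
step 3: w=[0.0034, 0.0767, 0.0767, 0.0767, 0.0767, 0.0767, 0.0767, 0.0767, 0.0767, 0.0767, 0.0767, 0.0767, 0.0767, 0.0767]  mean=-2.2708  Neff=13.0880  idx=[1, 2, 3, 4, 5, 6, 7, 8, 9, 9, 10, 11, 12, 13]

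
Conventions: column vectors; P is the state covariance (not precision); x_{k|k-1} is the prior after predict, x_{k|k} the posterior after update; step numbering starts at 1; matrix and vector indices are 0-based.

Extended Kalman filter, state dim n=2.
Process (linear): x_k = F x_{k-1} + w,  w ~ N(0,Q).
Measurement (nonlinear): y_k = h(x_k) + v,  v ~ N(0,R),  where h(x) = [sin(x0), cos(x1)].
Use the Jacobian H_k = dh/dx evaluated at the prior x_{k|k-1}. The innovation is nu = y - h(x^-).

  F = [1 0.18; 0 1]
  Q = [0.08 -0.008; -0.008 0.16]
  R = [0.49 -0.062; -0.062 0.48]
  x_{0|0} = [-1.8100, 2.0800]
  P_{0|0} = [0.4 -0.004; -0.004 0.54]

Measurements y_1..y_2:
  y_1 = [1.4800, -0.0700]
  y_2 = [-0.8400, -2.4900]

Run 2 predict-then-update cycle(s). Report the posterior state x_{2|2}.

step 1: x^-=[-1.4356, 2.0800]  P^-=[0.4961 0.0852; 0.0852 0.7000]  H_jac=[0.1348 0.0000; 0.0000 -0.8731]  S=[0.4990 -0.0720; -0.0720 1.0137]  K=[0.1247 -0.0645; -0.0647 -0.6076]  nu=[2.4709, 0.4175]  x^+=[-1.1545, 1.6665]  P^+=[0.4829 0.0443; 0.0443 0.3294]
step 2: x^-=[-0.8545, 1.6665]  P^-=[0.5896 0.0956; 0.0956 0.4894]  H_jac=[0.6566 0.0000; 0.0000 -0.9954]  S=[0.7442 -0.1245; -0.1245 0.9649]  K=[0.5148 -0.0322; -0.0001 -0.5049]  nu=[-0.0857, -2.3944]  x^+=[-0.8215, 2.8754]  P^+=[0.3872 0.0476; 0.0476 0.2435]

x_post = [-0.8215, 2.8754]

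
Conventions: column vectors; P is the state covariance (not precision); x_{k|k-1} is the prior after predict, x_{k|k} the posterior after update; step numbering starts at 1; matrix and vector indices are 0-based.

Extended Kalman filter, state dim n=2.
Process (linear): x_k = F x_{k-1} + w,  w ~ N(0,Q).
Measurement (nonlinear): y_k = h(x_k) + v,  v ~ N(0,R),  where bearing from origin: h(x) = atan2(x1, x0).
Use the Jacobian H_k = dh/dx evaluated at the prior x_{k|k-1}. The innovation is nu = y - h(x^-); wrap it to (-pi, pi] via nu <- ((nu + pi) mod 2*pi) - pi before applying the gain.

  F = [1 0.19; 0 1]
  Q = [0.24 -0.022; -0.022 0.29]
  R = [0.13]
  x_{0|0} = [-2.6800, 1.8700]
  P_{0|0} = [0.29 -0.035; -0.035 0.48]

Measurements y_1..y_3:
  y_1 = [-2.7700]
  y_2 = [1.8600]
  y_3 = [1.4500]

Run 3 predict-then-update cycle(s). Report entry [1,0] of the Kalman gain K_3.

K[1,0] = -0.8448

step 1: x^-=[-2.3247, 1.8700]  P^-=[0.5340 0.0342; 0.0342 0.7700]  H_jac=[-0.2101 -0.2612]  S=[0.2098]  K=[-0.5772; -0.9926]  nu=[1.0490]  x^+=[-2.9302, 0.8288]  P^+=[0.4641 -0.0860; -0.0860 0.5633]
step 2: x^-=[-2.7727, 0.8288]  P^-=[0.6918 -0.0010; -0.0010 0.8533]  H_jac=[-0.0990 -0.3311]  S=[0.2302]  K=[-0.2959; -1.2265]  nu=[-0.9911]  x^+=[-2.4795, 2.0445]  P^+=[0.6716 -0.0846; -0.0846 0.5069]
step 3: x^-=[-2.0910, 2.0445]  P^-=[0.8978 -0.0103; -0.0103 0.7969]  H_jac=[-0.2391 -0.2445]  S=[0.2277]  K=[-0.9313; -0.8448]  nu=[-0.9175]  x^+=[-1.2365, 2.8195]  P^+=[0.7002 -0.1894; -0.1894 0.6344]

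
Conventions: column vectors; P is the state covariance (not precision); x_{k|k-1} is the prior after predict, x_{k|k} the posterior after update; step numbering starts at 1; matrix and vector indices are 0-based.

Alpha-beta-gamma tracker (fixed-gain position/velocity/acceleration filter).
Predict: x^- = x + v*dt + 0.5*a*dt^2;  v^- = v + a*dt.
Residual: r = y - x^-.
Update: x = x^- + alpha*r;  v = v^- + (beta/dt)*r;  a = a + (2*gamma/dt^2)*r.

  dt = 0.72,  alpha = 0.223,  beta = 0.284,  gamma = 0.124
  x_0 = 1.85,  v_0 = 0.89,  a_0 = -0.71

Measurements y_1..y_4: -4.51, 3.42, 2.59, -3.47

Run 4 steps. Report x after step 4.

step 1: x_pred=2.3068  r=-6.8168  x^+=0.7866  v^+=-2.3100  a^+=-3.9711
step 2: x_pred=-1.9059  r=5.3259  x^+=-0.7182  v^+=-3.0685  a^+=-1.4232
step 3: x_pred=-3.2964  r=5.8864  x^+=-1.9837  v^+=-1.7713  a^+=1.3928
step 4: x_pred=-2.8981  r=-0.5719  x^+=-3.0256  v^+=-0.9941  a^+=1.1192

x_post = -3.0256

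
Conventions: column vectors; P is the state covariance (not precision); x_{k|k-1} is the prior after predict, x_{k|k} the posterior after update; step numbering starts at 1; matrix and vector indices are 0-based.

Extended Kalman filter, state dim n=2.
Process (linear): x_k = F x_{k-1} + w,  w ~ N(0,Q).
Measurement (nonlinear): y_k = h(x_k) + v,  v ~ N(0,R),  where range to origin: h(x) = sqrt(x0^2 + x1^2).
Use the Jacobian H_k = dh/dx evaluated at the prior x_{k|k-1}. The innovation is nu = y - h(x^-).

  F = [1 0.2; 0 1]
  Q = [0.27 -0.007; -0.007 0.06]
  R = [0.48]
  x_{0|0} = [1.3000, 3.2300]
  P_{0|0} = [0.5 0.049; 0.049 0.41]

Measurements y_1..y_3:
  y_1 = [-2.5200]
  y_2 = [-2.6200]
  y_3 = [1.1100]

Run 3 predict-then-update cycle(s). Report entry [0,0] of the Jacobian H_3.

H_jac[0,0] = 0.9938

step 1: x^-=[1.9460, 3.2300]  P^-=[0.8060 0.1240; 0.1240 0.4700]  H_jac=[0.5161 0.8566]  S=[1.1491]  K=[0.4544; 0.4060]  nu=[-6.2909]  x^+=[-0.9126, 0.6757]  P^+=[0.5687 -0.0880; -0.0880 0.2806]
step 2: x^-=[-0.7775, 0.6757]  P^-=[0.8148 -0.0389; -0.0389 0.3406]  H_jac=[-0.7548 0.6560]  S=[1.1292]  K=[-0.5672; 0.2238]  nu=[-3.6500]  x^+=[1.2928, -0.1413]  P^+=[0.4515 0.1045; 0.1045 0.2840]
step 3: x^-=[1.2645, -0.1413]  P^-=[0.7746 0.1543; 0.1543 0.3440]  H_jac=[0.9938 -0.1111]  S=[1.2153]  K=[0.6194; 0.0947]  nu=[-0.1624]  x^+=[1.1639, -0.1567]  P^+=[0.3084 0.0830; 0.0830 0.3331]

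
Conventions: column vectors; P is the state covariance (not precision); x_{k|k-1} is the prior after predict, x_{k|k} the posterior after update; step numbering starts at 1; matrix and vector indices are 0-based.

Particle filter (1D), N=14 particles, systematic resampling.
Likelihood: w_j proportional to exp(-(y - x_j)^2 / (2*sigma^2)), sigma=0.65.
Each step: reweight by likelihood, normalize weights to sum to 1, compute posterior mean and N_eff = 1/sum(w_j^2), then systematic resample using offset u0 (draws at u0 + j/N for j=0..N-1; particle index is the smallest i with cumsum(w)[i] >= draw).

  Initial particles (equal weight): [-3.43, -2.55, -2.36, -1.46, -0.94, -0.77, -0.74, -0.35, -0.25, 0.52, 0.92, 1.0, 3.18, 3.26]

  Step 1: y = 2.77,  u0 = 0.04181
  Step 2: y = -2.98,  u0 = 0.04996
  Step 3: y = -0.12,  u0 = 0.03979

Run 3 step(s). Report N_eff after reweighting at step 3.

step 1: w=[0.0000, 0.0000, 0.0000, 0.0000, 0.0000, 0.0000, 0.0000, 0.0000, 0.0000, 0.0015, 0.0108, 0.0152, 0.5069, 0.4655]  mean=3.1556  Neff=2.1094  idx=[12, 12, 12, 12, 12, 12, 12, 13, 13, 13, 13, 13, 13, 13]
step 2: w=[0.1091, 0.1091, 0.1091, 0.1091, 0.1091, 0.1091, 0.1091, 0.0337, 0.0337, 0.0337, 0.0337, 0.0337, 0.0337, 0.0337]  mean=3.1989  Neff=10.9504  idx=[0, 1, 1, 2, 3, 3, 4, 5, 5, 6, 7, 9, 11, 13]
step 3: w=[0.0825, 0.0825, 0.0825, 0.0825, 0.0825, 0.0825, 0.0825, 0.0825, 0.0825, 0.0825, 0.0438, 0.0438, 0.0438, 0.0438]  mean=3.1940  Neff=13.2104  idx=[0, 1, 2, 3, 3, 4, 5, 6, 7, 8, 9, 10, 11, 13]

N_eff = 13.2104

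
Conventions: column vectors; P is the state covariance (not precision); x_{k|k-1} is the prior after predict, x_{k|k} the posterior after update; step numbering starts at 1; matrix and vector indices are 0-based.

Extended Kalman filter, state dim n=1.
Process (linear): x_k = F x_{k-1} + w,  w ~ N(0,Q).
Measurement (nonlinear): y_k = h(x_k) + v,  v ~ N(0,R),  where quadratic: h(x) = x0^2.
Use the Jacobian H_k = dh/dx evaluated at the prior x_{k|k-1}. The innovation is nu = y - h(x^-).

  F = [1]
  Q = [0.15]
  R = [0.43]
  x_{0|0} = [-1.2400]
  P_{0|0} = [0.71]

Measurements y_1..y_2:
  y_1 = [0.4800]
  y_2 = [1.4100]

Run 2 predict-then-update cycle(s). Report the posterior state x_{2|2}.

step 1: x^-=[-1.2400]  P^-=[0.8600]  H_jac=[-2.4800]  S=[5.7193]  K=[-0.3729]  nu=[-1.0576]  x^+=[-0.8456]  P^+=[0.0647]
step 2: x^-=[-0.8456]  P^-=[0.2147]  H_jac=[-1.6912]  S=[1.0440]  K=[-0.3477]  nu=[0.6949]  x^+=[-1.0873]  P^+=[0.0884]

x_post = [-1.0873]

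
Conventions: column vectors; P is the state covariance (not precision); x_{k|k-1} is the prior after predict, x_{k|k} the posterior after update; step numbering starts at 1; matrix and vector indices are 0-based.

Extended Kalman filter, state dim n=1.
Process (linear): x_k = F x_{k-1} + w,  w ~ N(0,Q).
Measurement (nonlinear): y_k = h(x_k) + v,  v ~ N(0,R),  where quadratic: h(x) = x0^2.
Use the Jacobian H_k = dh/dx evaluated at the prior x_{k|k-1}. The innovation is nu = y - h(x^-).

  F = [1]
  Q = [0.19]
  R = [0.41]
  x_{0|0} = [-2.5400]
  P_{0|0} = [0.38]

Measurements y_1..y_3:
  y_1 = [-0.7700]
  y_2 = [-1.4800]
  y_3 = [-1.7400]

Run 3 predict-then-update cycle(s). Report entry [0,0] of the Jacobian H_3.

step 1: x^-=[-2.5400]  P^-=[0.5700]  H_jac=[-5.0800]  S=[15.1196]  K=[-0.1915]  nu=[-7.2216]  x^+=[-1.1570]  P^+=[0.0155]
step 2: x^-=[-1.1570]  P^-=[0.2055]  H_jac=[-2.3139]  S=[1.5101]  K=[-0.3148]  nu=[-2.8186]  x^+=[-0.2696]  P^+=[0.0558]
step 3: x^-=[-0.2696]  P^-=[0.2458]  H_jac=[-0.5392]  S=[0.4815]  K=[-0.2753]  nu=[-1.8127]  x^+=[0.2294]  P^+=[0.2093]

H_jac[0,0] = -0.5392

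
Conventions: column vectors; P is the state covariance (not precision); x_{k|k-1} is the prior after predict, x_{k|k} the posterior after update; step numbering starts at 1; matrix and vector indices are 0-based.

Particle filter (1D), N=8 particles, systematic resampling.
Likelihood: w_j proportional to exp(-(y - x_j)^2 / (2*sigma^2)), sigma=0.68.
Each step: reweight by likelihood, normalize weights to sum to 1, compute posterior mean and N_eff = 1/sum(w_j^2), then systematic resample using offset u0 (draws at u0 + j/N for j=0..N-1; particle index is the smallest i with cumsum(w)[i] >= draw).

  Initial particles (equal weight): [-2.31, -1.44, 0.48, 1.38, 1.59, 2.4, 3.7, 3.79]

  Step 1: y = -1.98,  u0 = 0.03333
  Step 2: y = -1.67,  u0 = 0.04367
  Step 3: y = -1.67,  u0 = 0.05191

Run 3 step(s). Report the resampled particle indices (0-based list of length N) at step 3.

resampled_idx = [0, 1, 2, 4, 4, 5, 6, 7]

step 1: w=[0.5487, 0.4504, 0.0009, 0.0000, 0.0000, 0.0000, 0.0000, 0.0000]  mean=-1.9157  Neff=1.9843  idx=[0, 0, 0, 0, 0, 1, 1, 1]
step 2: w=[0.1062, 0.1062, 0.1062, 0.1062, 0.1062, 0.1563, 0.1563, 0.1563]  mean=-1.9022  Neff=7.7108  idx=[0, 1, 2, 3, 5, 5, 6, 7]
step 3: w=[0.1012, 0.1012, 0.1012, 0.1012, 0.1488, 0.1488, 0.1488, 0.1488]  mean=-1.7921  Neff=7.7199  idx=[0, 1, 2, 4, 4, 5, 6, 7]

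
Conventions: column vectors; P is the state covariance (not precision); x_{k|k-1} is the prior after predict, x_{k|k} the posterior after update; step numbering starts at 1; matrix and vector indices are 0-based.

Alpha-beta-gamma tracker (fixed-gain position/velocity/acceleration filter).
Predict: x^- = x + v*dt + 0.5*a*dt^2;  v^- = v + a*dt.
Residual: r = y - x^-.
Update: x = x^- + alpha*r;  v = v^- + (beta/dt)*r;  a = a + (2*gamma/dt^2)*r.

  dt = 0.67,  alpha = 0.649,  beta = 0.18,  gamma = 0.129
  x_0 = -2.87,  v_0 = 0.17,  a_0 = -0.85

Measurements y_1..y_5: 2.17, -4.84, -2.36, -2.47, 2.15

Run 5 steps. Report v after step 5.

v_post = -0.3956

step 1: x_pred=-2.9469  r=5.1169  x^+=0.3740  v^+=0.9752  a^+=2.0909
step 2: x_pred=1.4966  r=-6.3366  x^+=-2.6158  v^+=0.6737  a^+=-1.5510
step 3: x_pred=-2.5126  r=0.1526  x^+=-2.4136  v^+=-0.3245  a^+=-1.4633
step 4: x_pred=-2.9594  r=0.4894  x^+=-2.6418  v^+=-1.1735  a^+=-1.1820
step 5: x_pred=-3.6933  r=5.8433  x^+=0.0990  v^+=-0.3956  a^+=2.1763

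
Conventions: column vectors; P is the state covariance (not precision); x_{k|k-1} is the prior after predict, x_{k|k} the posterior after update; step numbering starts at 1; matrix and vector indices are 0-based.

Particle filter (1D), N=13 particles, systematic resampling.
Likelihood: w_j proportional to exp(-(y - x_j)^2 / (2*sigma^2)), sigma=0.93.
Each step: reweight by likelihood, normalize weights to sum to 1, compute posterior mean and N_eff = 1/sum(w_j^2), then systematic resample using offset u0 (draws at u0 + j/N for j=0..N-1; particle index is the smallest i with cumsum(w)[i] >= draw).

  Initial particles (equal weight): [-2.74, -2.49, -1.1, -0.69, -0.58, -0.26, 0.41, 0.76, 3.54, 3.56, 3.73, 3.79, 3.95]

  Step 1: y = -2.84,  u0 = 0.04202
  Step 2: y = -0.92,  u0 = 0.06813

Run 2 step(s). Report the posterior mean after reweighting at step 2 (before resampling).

step 1: w=[0.4429, 0.4150, 0.0774, 0.0308, 0.0233, 0.0095, 0.0010, 0.0002, 0.0000, 0.0000, 0.0000, 0.0000, 0.0000]  mean=-2.3685  Neff=2.6602  idx=[0, 0, 0, 0, 0, 0, 1, 1, 1, 1, 1, 2, 3]
step 2: w=[0.0365, 0.0365, 0.0365, 0.0365, 0.0365, 0.0365, 0.0596, 0.0596, 0.0596, 0.0596, 0.0596, 0.2430, 0.2402]  mean=-1.7746  Neff=7.0180  idx=[1, 3, 6, 7, 8, 9, 11, 11, 11, 12, 12, 12, 12]

post_mean = -1.7746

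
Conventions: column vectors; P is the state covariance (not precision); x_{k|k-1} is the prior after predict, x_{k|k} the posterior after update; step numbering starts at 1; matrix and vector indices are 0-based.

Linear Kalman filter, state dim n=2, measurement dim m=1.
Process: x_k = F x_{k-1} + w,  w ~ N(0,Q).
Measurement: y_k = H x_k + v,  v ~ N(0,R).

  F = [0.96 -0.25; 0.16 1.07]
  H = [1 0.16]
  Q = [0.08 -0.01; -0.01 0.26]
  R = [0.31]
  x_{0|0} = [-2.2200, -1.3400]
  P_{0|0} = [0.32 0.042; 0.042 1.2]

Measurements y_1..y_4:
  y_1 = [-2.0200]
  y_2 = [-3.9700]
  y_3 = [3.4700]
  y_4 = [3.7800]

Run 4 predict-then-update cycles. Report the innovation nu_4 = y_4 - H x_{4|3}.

step 1: x^-=[-1.7962, -1.7890]  P^-=[0.4298 -0.2404; -0.2404 1.6565]  S=[0.7052]  K=[0.5548; 0.0349]  nu=[0.0624]  x^+=[-1.7616, -1.7868]  P^+=[0.2126 -0.2541; -0.2541 1.6556]
step 2: x^-=[-1.2444, -2.1937]  P^-=[0.5014 -0.6710; -0.6710 2.0739]  S=[0.6498]  K=[0.6064; -0.5220]  nu=[-2.3746]  x^+=[-2.6844, -0.9542]  P^+=[0.2624 -0.4653; -0.4653 1.8969]
step 3: x^-=[-2.3385, -1.4505]  P^-=[0.6638 -0.9365; -0.9365 2.2791]  S=[0.7325]  K=[0.7017; -0.7807]  nu=[6.0406]  x^+=[1.9000, -6.1662]  P^+=[0.3032 -0.5352; -0.5352 1.8327]
step 4: x^-=[3.3656, -6.2939]  P^-=[0.7309 -0.9821; -0.9821 2.1828]  S=[0.7825]  K=[0.7332; -0.8088]  nu=[1.4214]  x^+=[4.4078, -7.4435]  P^+=[0.3102 -0.5181; -0.5181 1.6710]

innov = [1.4214]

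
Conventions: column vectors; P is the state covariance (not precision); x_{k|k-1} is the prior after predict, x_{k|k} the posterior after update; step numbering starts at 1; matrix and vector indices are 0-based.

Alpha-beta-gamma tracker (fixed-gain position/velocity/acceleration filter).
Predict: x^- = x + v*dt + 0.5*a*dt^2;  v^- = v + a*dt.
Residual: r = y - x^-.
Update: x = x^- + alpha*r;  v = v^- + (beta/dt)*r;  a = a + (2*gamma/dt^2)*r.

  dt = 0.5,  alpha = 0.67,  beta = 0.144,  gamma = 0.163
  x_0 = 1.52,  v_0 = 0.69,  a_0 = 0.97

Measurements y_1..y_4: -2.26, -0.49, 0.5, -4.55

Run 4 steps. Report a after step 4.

step 1: x_pred=1.9863  r=-4.2462  x^+=-0.8587  v^+=-0.0479  a^+=-4.5671
step 2: x_pred=-1.4536  r=0.9636  x^+=-0.8080  v^+=-2.0540  a^+=-3.3106
step 3: x_pred=-2.2488  r=2.7488  x^+=-0.4071  v^+=-2.9176  a^+=0.2738
step 4: x_pred=-1.8317  r=-2.7183  x^+=-3.6530  v^+=-3.5636  a^+=-3.2709

a_post = -3.2709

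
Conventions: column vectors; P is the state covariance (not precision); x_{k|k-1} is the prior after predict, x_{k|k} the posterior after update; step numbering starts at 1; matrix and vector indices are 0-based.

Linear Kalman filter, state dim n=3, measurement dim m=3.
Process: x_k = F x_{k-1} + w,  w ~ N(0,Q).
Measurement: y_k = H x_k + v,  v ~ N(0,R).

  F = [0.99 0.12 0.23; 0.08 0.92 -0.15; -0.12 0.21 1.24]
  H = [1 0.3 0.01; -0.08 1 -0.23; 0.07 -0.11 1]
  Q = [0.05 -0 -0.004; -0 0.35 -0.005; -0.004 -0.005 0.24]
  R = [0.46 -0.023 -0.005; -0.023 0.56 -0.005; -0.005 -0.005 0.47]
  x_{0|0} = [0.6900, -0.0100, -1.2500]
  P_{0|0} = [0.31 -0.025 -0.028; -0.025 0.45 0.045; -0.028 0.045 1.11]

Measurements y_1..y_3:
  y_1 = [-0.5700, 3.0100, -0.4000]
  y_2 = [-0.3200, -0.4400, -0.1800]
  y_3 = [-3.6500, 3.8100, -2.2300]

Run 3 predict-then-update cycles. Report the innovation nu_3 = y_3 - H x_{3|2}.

step 1: x^-=[0.3944, 0.2335, -1.6349]  P^-=[0.4028 0.0253 0.2575; 0.0253 0.7424 -0.0785; 0.2575 -0.0785 2.0041]  S=[0.9497 0.1328 0.2507; 0.1328 1.4526 -0.6531; 0.2507 -0.6531 2.5380]  K=[0.4292 -0.0608 0.0534; 0.1706 0.5325 0.0578; 0.0661 -0.0393 0.7835]  nu=[-1.0181, 2.4320, 1.2330]  x^+=[-0.1245, 1.4261, -0.8318]  P^+=[0.2064 -0.0263 0.0059; -0.0263 0.3055 0.0591; 0.0059 0.0591 0.3742]
step 2: x^-=[-0.1434, 1.4269, -0.7170]  P^-=[0.2762 0.0236 0.0996; 0.0236 0.5980 0.0511; 0.0996 0.0511 0.8621]  S=[0.8066 0.1294 0.1160; 0.1294 1.1817 -0.2259; 0.1160 -0.2259 1.3430]  K=[0.3532 -0.0476 0.0481; 0.1658 0.4874 0.0580; 0.0646 -0.0171 0.6345]  nu=[-0.5975, -2.0432, 0.7040]  x^+=[-0.2234, 0.3727, -0.2741]  P^+=[0.1692 -0.0198 0.0070; -0.0198 0.2802 0.0562; 0.0070 0.0562 0.3037]
step 3: x^-=[-0.2395, 0.3661, -0.2348]  P^-=[0.2375 0.0256 0.0853; 0.0256 0.5765 0.0560; 0.0853 0.0560 0.7499]  S=[0.7669 0.1312 0.0999; 0.1312 1.1509 -0.1909; 0.0999 -0.1909 1.2272]  K=[0.3214 -0.0399 0.0484; 0.1706 0.4777 0.0559; 0.0668 -0.0146 0.6031]  nu=[-3.5180, 3.3707, -1.9382]  x^+=[-1.5985, 1.2680, -1.6882]  P^+=[0.1531 -0.0157 0.0089; -0.0157 0.2746 0.0543; 0.0089 0.0543 0.2886]

innov = [-3.5180, 3.3707, -1.9382]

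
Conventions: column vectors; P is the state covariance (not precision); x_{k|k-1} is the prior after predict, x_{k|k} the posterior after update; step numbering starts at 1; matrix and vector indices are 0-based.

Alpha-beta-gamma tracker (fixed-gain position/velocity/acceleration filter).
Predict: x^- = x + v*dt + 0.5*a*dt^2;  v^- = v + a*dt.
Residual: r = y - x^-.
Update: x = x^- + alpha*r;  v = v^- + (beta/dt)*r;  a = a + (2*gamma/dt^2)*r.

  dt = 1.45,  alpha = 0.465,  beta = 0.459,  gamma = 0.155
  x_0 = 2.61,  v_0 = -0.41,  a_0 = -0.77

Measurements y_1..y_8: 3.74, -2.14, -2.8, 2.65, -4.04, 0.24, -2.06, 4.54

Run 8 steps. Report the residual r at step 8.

resid = 0.1569

step 1: x_pred=1.2060  r=2.5340  x^+=2.3843  v^+=-0.7244  a^+=-0.3964
step 2: x_pred=0.9173  r=-3.0573  x^+=-0.5043  v^+=-2.2669  a^+=-0.8472
step 3: x_pred=-4.6820  r=1.8820  x^+=-3.8068  v^+=-2.8996  a^+=-0.5697
step 4: x_pred=-8.6101  r=11.2601  x^+=-3.3742  v^+=-0.1612  a^+=1.0905
step 5: x_pred=-2.4615  r=-1.5785  x^+=-3.1955  v^+=0.9204  a^+=0.8578
step 6: x_pred=-0.9591  r=1.1991  x^+=-0.4015  v^+=2.5438  a^+=1.0346
step 7: x_pred=4.3746  r=-6.4346  x^+=1.3825  v^+=2.0071  a^+=0.0859
step 8: x_pred=4.3831  r=0.1569  x^+=4.4560  v^+=2.1813  a^+=0.1090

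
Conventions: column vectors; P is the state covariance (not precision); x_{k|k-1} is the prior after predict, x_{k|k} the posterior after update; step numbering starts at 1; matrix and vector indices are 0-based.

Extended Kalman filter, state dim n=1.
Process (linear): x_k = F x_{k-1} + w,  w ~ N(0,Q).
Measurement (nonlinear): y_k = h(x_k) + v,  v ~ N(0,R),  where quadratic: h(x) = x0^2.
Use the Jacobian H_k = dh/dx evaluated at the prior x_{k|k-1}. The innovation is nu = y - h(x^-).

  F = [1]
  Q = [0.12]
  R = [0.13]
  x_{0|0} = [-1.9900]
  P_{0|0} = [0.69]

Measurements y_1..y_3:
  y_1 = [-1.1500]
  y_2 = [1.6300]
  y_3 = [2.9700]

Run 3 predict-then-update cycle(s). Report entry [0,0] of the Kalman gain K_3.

step 1: x^-=[-1.9900]  P^-=[0.8100]  H_jac=[-3.9800]  S=[12.9607]  K=[-0.2487]  nu=[-5.1101]  x^+=[-0.7189]  P^+=[0.0081]
step 2: x^-=[-0.7189]  P^-=[0.1281]  H_jac=[-1.4379]  S=[0.3949]  K=[-0.4665]  nu=[1.1131]  x^+=[-1.2382]  P^+=[0.0422]
step 3: x^-=[-1.2382]  P^-=[0.1622]  H_jac=[-2.4765]  S=[1.1246]  K=[-0.3571]  nu=[1.4368]  x^+=[-1.7513]  P^+=[0.0187]

K[0,0] = -0.3571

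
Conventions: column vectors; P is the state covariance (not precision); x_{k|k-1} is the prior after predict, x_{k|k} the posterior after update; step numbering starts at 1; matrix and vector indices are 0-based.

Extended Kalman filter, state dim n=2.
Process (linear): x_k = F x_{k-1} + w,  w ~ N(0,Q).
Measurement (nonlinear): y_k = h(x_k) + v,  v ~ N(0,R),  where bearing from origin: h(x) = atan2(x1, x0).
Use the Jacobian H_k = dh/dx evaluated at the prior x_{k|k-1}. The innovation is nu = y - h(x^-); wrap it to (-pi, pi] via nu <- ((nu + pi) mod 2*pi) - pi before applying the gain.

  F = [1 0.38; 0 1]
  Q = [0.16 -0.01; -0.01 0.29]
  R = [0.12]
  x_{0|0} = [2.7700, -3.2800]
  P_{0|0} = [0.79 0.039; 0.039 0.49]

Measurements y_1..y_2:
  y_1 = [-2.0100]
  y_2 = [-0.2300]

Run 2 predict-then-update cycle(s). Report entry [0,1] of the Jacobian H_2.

H_jac[0,1] = -0.0705

step 1: x^-=[1.5236, -3.2800]  P^-=[1.0504 0.2152; 0.2152 0.7800]  H_jac=[0.2508 0.1165]  S=[0.2092]  K=[1.3789; 0.6922]  nu=[-0.8741]  x^+=[0.3184, -3.8851]  P^+=[0.6526 0.0155; 0.0155 0.6797]
step 2: x^-=[-1.1579, -3.8851]  P^-=[0.9226 0.2638; 0.2638 0.9697]  H_jac=[0.2364 -0.0705]  S=[0.1676]  K=[1.1905; -0.0356]  nu=[1.6305]  x^+=[0.7831, -3.9431]  P^+=[0.6851 0.2709; 0.2709 0.9695]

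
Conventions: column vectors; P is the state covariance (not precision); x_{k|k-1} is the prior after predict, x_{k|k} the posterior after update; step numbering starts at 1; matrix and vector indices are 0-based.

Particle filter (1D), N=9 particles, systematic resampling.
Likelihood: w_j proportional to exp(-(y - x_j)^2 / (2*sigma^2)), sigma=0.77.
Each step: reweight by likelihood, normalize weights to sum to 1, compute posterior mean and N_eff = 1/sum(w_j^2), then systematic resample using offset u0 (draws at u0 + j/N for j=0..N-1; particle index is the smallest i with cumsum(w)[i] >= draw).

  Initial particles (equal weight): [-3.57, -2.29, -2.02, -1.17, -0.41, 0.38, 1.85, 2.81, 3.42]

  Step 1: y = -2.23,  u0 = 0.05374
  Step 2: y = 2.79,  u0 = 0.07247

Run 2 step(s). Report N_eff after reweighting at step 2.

step 1: w=[0.0836, 0.3787, 0.3660, 0.1473, 0.0233, 0.0012, 0.0000, 0.0000, 0.0000]  mean=-2.0862  Neff=3.2617  idx=[0, 1, 1, 1, 2, 2, 2, 3, 3]
step 2: w=[0.0000, 0.0001, 0.0001, 0.0001, 0.0009, 0.0009, 0.0009, 0.4985, 0.4985]  mean=-1.1727  Neff=2.0124  idx=[7, 7, 7, 7, 8, 8, 8, 8, 8]

N_eff = 2.0124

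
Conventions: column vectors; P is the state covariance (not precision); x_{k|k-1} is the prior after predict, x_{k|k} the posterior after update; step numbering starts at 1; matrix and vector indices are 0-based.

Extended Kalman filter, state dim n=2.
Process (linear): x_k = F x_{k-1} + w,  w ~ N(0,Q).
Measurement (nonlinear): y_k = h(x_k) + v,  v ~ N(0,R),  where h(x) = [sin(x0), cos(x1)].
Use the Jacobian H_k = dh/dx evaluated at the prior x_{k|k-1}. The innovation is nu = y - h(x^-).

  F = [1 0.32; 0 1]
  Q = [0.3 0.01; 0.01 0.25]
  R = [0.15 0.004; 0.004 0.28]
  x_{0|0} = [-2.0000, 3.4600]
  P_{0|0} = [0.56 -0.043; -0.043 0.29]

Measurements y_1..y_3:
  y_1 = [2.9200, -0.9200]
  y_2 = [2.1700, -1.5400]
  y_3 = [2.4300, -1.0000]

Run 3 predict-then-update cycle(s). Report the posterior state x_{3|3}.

x_post = [0.4891, 2.4317]

step 1: x^-=[-0.8928, 3.4600]  P^-=[0.8622 0.0598; 0.0598 0.5400]  H_jac=[0.6272 0.0000; 0.0000 0.3131]  S=[0.4892 0.0157; 0.0157 0.3329]  K=[1.1053 0.0040; 0.0604 0.5049]  nu=[3.6988, 0.0297]  x^+=[3.1957, 3.6985]  P^+=[0.2644 0.0177; 0.0177 0.4524]
step 2: x^-=[4.3792, 3.6985]  P^-=[0.6220 0.1724; 0.1724 0.7024]  H_jac=[-0.3270 0.0000; 0.0000 0.5286]  S=[0.2165 -0.0258; -0.0258 0.4762]  K=[-0.9226 0.1414; -0.1686 0.7704]  nu=[3.1150, -0.6911]  x^+=[1.4077, 2.6408]  P^+=[0.4215 0.0679; 0.0679 0.4068]
step 3: x^-=[2.2528, 2.6408]  P^-=[0.8066 0.2081; 0.2081 0.6568]  H_jac=[-0.6303 0.0000; 0.0000 -0.4801]  S=[0.4705 0.0670; 0.0670 0.4314]  K=[-1.0714 -0.0653; -0.1787 -0.7032]  nu=[1.6537, -0.1228]  x^+=[0.4891, 2.4317]  P^+=[0.2554 0.0470; 0.0470 0.4116]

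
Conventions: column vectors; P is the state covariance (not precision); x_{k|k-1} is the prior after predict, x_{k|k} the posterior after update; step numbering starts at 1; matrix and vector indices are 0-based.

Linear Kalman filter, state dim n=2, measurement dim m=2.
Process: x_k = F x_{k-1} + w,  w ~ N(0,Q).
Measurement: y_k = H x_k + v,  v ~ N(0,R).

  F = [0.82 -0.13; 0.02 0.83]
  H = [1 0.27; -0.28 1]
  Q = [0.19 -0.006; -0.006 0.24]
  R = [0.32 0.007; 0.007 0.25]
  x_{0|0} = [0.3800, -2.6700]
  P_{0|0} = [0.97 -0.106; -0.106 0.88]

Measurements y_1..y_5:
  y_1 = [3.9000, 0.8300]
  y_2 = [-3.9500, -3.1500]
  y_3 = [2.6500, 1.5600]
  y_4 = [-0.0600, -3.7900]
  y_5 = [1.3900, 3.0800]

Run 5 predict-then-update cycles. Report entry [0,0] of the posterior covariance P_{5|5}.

step 1: x^-=[0.6587, -2.2085]  P^-=[0.8797 -0.1569; -0.1569 0.8431]  S=[1.1764 -0.1567; -0.1567 1.2499]  K=[0.6801 -0.2373; 0.1573 0.7294]  nu=[3.8376, 3.2229]  x^+=[2.5040, 0.7459]  P^+=[0.2145 0.0055; 0.0055 0.1850]
step 2: x^-=[1.9563, 0.6692]  P^-=[0.3362 -0.0187; -0.0187 0.3677]  S=[0.6729 -0.0052; -0.0052 0.6545]  K=[0.4908 -0.1685; 0.1241 0.5708]  nu=[-6.0870, -3.2714]  x^+=[-0.4799, -1.9534]  P^+=[0.1546 0.0046; 0.0046 0.1448]
step 3: x^-=[-0.1396, -1.6309]  P^-=[0.2954 -0.0160; -0.0160 0.3400]  S=[0.6316 0.0013; 0.0013 0.6221]  K=[0.4613 -0.1596; 0.1189 0.5535]  nu=[3.2299, 3.1518]  x^+=[0.8472, 0.4976]  P^+=[0.1454 0.0040; 0.0040 0.1403]
step 4: x^-=[0.6300, 0.4299]  P^-=[0.2893 -0.0160; -0.0160 0.3369]  S=[0.6252 0.0021; 0.0021 0.6185]  K=[0.4563 -0.1584; 0.1180 0.5515]  nu=[-0.8061, -4.0435]  x^+=[0.9028, -1.8951]  P^+=[0.1439 0.0039; 0.0039 0.1398]
step 5: x^-=[0.9867, -1.5549]  P^-=[0.2883 -0.0161; -0.0161 0.3365]  S=[0.6241 0.0022; 0.0022 0.6181]  K=[0.4555 -0.1583; 0.1178 0.5512]  nu=[0.8231, 4.9111]  x^+=[0.5842, 1.2493]  P^+=[0.1436 0.0038; 0.0038 0.1397]

P_post[0,0] = 0.1436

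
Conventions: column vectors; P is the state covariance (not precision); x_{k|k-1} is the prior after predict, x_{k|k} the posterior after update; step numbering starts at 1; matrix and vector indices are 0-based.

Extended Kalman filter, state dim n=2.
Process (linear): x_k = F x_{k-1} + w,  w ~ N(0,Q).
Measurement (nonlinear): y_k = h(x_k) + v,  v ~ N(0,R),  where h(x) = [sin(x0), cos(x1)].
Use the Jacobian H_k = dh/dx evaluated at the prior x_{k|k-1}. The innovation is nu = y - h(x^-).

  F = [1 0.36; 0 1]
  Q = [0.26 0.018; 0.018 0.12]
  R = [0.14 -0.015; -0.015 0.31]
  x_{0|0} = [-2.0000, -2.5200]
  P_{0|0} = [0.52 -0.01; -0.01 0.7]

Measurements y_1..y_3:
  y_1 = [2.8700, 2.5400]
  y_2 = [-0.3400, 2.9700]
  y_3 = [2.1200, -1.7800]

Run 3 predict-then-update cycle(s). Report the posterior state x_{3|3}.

step 1: x^-=[-2.9072, -2.5200]  P^-=[0.8635 0.2600; 0.2600 0.8200]  H_jac=[-0.9727 0.0000; 0.0000 0.5823]  S=[0.9569 -0.1623; -0.1623 0.5881]  K=[-0.8750 0.0160; -0.1328 0.7754]  nu=[3.1023, 3.3530]  x^+=[-5.5679, -0.3322]  P^+=[0.1262 0.0311; 0.0311 0.4162]
step 2: x^-=[-5.6875, -0.3322]  P^-=[0.4625 0.1989; 0.1989 0.5362]  H_jac=[0.8278 0.0000; 0.0000 0.3262]  S=[0.4569 0.0387; 0.0387 0.3670]  K=[0.8304 0.0892; 0.3229 0.4424]  nu=[-0.9011, 2.0247]  x^+=[-6.2551, 0.2726]  P^+=[0.1388 0.0466; 0.0466 0.4057]
step 3: x^-=[-6.1570, 0.2726]  P^-=[0.4849 0.2106; 0.2106 0.5257]  H_jac=[0.9920 0.0000; 0.0000 -0.2692]  S=[0.6173 -0.0713; -0.0713 0.3481]  K=[0.7790 -0.0034; 0.2986 -0.3454]  nu=[1.9941, -2.7431]  x^+=[-4.5941, 1.8156]  P^+=[0.1100 0.0474; 0.0474 0.4144]

x_post = [-4.5941, 1.8156]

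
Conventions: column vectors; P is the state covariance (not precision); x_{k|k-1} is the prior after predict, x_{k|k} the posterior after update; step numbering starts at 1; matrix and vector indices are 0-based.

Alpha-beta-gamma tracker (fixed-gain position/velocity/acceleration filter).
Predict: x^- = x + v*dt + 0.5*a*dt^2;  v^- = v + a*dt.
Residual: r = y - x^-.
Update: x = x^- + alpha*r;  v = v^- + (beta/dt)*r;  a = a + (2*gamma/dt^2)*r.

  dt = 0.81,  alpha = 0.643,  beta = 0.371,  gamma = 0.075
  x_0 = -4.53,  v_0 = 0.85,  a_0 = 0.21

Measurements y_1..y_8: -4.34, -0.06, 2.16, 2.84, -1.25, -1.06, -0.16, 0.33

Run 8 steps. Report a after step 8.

a_post = -0.5438

step 1: x_pred=-3.7726  r=-0.5674  x^+=-4.1374  v^+=0.7602  a^+=0.0803
step 2: x_pred=-3.4953  r=3.4353  x^+=-1.2864  v^+=2.3987  a^+=0.8657
step 3: x_pred=0.9405  r=1.2195  x^+=1.7246  v^+=3.6585  a^+=1.1445
step 4: x_pred=5.0634  r=-2.2234  x^+=3.6338  v^+=3.5671  a^+=0.6361
step 5: x_pred=6.7318  r=-7.9818  x^+=1.5995  v^+=0.4265  a^+=-1.1887
step 6: x_pred=1.5550  r=-2.6150  x^+=-0.1264  v^+=-1.7341  a^+=-1.7865
step 7: x_pred=-2.1171  r=1.9571  x^+=-0.8587  v^+=-2.2848  a^+=-1.3391
step 8: x_pred=-3.1486  r=3.4786  x^+=-0.9119  v^+=-1.7761  a^+=-0.5438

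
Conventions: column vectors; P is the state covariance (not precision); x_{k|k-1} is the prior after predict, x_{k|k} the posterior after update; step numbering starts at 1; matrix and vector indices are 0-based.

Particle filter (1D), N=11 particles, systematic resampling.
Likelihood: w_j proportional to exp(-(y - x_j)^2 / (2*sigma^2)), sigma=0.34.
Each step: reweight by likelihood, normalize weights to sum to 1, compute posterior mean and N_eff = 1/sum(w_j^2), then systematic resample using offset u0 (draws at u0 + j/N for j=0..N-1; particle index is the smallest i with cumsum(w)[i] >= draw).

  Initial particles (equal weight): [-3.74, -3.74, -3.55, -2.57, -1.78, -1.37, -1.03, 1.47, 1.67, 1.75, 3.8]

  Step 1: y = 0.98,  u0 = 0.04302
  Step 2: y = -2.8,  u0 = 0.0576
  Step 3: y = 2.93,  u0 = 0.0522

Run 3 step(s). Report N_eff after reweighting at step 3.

N_eff = 11.0000

step 1: w=[0.0000, 0.0000, 0.0000, 0.0000, 0.0000, 0.0000, 0.0000, 0.6338, 0.2284, 0.1378, 0.0000]  mean=1.5543  Neff=2.1147  idx=[7, 7, 7, 7, 7, 7, 7, 8, 8, 8, 9]
step 2: w=[0.1428, 0.1428, 0.1428, 0.1428, 0.1428, 0.1428, 0.1428, 0.0001, 0.0001, 0.0001, 0.0000]  mean=1.4700  Neff=7.0032  idx=[0, 1, 1, 2, 2, 3, 4, 4, 5, 6, 6]
step 3: w=[0.0909, 0.0909, 0.0909, 0.0909, 0.0909, 0.0909, 0.0909, 0.0909, 0.0909, 0.0909, 0.0909]  mean=1.4700  Neff=11.0000  idx=[0, 1, 2, 3, 4, 5, 6, 7, 8, 9, 10]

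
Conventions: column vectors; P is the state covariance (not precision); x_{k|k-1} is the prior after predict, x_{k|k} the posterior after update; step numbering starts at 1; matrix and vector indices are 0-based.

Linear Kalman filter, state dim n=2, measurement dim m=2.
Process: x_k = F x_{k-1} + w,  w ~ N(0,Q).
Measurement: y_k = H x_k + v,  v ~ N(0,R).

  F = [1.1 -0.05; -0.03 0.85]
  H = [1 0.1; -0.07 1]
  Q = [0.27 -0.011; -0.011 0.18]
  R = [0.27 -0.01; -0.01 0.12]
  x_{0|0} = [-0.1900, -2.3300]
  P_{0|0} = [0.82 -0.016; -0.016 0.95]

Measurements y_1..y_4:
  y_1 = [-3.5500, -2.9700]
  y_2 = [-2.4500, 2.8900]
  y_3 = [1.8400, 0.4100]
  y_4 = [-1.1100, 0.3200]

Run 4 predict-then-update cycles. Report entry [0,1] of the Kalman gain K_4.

K[0,1] = -0.0823

step 1: x^-=[-0.0925, -1.9748]  P^-=[1.2663 -0.0934; -0.0934 0.8679]  S=[1.5263 -0.1046; -0.1046 1.0072]  K=[0.8170 -0.0959; 0.0556 0.8740]  nu=[-3.2600, -1.0017]  x^+=[-2.6598, -3.0314]  P^+=[0.2220 -0.0041; -0.0041 0.1040]
step 2: x^-=[-2.7742, -2.4969]  P^-=[0.5393 -0.0266; -0.0266 0.2556]  S=[0.8065 -0.0486; -0.0486 0.3819]  K=[0.6603 -0.0845; 0.0396 0.6791]  nu=[0.5739, 5.1927]  x^+=[-2.8339, 1.0520]  P^+=[0.1795 -0.0042; -0.0042 0.0808]
step 3: x^-=[-3.1699, 0.9792]  P^-=[0.4879 -0.0243; -0.0243 0.2388]  S=[0.7554 -0.0444; -0.0444 0.3645]  K=[0.6378 -0.0826; 0.0385 0.6643]  nu=[4.9120, -0.7911]  x^+=[0.0282, 0.6428]  P^+=[0.1734 -0.0042; -0.0042 0.0790]
step 4: x^-=[-0.0011, 0.5456]  P^-=[0.4805 -0.0240; -0.0240 0.2375]  S=[0.7481 -0.0437; -0.0437 0.3632]  K=[0.6343 -0.0823; 0.0384 0.6631]  nu=[-1.1635, -0.2256]  x^+=[-0.7205, 0.3512]  P^+=[0.1725 -0.0041; -0.0041 0.0789]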